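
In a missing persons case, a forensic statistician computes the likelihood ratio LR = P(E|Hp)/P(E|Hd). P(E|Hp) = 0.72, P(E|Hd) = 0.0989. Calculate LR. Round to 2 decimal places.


Likelihood ratio calculation:
LR = P(E|Hp) / P(E|Hd)
LR = 0.72 / 0.0989
LR = 7.28

7.28


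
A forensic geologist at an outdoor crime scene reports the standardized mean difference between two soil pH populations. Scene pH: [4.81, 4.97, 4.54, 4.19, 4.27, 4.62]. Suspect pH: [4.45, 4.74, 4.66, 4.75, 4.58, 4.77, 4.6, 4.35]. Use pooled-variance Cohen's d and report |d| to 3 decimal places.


Pooled-variance Cohen's d for soil pH comparison:
Scene mean = 27.4 / 6 = 4.566667
Suspect mean = 36.9 / 8 = 4.6125
Scene sample variance s_s^2 = 0.091067
Suspect sample variance s_c^2 = 0.022679
Pooled variance = ((n_s-1)*s_s^2 + (n_c-1)*s_c^2) / (n_s + n_c - 2) = 0.051174
Pooled SD = sqrt(0.051174) = 0.226217
Mean difference = -0.045833
|d| = |-0.045833| / 0.226217 = 0.203

0.203


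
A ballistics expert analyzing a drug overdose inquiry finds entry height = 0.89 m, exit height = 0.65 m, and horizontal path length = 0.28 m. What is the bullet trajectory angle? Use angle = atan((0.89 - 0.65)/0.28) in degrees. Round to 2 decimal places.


Bullet trajectory angle:
Height difference = 0.89 - 0.65 = 0.24 m
angle = atan(0.24 / 0.28)
angle = atan(0.857143)
angle = 40.60 degrees

40.60


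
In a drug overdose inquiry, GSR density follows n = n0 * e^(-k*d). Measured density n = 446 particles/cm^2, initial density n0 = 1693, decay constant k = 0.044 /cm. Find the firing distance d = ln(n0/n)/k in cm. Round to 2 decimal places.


GSR distance calculation:
n0/n = 1693 / 446 = 3.795964
ln(n0/n) = 1.333938
d = 1.333938 / 0.044 = 30.32 cm

30.32


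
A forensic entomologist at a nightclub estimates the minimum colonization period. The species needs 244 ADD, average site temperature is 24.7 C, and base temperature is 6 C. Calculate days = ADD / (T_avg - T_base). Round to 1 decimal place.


Insect development time:
Effective temperature = avg_temp - T_base = 24.7 - 6 = 18.7 C
Days = ADD / effective_temp = 244 / 18.7 = 13.0 days

13.0


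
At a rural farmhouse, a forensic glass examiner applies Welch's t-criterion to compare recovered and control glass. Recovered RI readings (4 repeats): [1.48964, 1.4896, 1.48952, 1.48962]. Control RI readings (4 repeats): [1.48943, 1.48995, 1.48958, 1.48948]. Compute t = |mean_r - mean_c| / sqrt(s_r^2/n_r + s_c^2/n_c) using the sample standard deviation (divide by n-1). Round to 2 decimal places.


Welch's t-criterion for glass RI comparison:
Recovered mean = sum / n_r = 5.95838 / 4 = 1.489595
Control mean = sum / n_c = 5.95844 / 4 = 1.48961
Recovered sample variance s_r^2 = 2.76667e-09
Control sample variance s_c^2 = 5.52667e-08
Welch SE (unpooled) = sqrt(s_r^2/n_r + s_c^2/n_c) = sqrt(6.91667e-10 + 1.38167e-08) = sqrt(1.45084e-08) = 0.000120451
|mean_r - mean_c| = 1.5e-05
t = 1.5e-05 / 0.000120451 = 0.12

0.12


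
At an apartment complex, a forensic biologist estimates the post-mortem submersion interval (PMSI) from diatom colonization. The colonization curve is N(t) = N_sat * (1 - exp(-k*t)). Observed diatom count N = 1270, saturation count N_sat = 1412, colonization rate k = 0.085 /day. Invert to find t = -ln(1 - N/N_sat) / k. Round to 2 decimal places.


PMSI from diatom colonization curve:
N / N_sat = 1270 / 1412 = 0.899433
1 - N/N_sat = 0.100567
ln(1 - N/N_sat) = -2.296931
t = -ln(1 - N/N_sat) / k = -(-2.296931) / 0.085 = 27.02 days

27.02


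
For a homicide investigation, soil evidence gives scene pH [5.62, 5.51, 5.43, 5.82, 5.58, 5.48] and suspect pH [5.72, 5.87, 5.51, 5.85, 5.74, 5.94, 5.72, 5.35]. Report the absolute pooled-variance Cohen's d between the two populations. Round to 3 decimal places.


Pooled-variance Cohen's d for soil pH comparison:
Scene mean = 33.44 / 6 = 5.573333
Suspect mean = 45.7 / 8 = 5.7125
Scene sample variance s_s^2 = 0.019267
Suspect sample variance s_c^2 = 0.038393
Pooled variance = ((n_s-1)*s_s^2 + (n_c-1)*s_c^2) / (n_s + n_c - 2) = 0.030424
Pooled SD = sqrt(0.030424) = 0.174425
Mean difference = -0.139167
|d| = |-0.139167| / 0.174425 = 0.798

0.798


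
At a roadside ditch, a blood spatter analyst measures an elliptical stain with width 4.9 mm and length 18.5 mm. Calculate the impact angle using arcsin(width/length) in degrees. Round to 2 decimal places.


Blood spatter impact angle calculation:
width / length = 4.9 / 18.5 = 0.264865
angle = arcsin(0.264865)
angle = 15.36 degrees

15.36


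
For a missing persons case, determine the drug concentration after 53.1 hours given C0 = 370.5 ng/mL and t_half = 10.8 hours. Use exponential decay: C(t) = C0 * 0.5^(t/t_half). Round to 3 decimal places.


Drug concentration decay:
Number of half-lives = t / t_half = 53.1 / 10.8 = 4.916667
Decay factor = 0.5^4.916667 = 0.03310821
C(t) = 370.5 * 0.03310821 = 12.267 ng/mL

12.267


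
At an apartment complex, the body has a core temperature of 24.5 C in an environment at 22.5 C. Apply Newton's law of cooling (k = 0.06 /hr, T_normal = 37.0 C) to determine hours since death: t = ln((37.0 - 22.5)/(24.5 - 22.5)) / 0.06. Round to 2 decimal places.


Using Newton's law of cooling:
t = ln((T_normal - T_ambient) / (T_body - T_ambient)) / k
T_normal - T_ambient = 14.5
T_body - T_ambient = 2.0
Ratio = 7.25
ln(ratio) = 1.981001
t = 1.981001 / 0.06 = 33.02 hours

33.02


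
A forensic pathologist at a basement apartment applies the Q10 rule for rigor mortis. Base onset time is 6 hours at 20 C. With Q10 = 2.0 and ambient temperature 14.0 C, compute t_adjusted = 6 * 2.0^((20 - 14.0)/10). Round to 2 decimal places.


Rigor mortis time adjustment:
Exponent = (T_ref - T_actual) / 10 = (20 - 14.0) / 10 = 0.6
Q10 factor = 2.0^0.6 = 1.51572
t_adjusted = 6 * 1.51572 = 9.09 hours

9.09


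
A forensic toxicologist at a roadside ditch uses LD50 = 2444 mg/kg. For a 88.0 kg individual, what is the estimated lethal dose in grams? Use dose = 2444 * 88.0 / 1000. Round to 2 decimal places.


Lethal dose calculation:
Lethal dose = LD50 * body_weight / 1000
= 2444 * 88.0 / 1000
= 215072 / 1000
= 215.07 g

215.07


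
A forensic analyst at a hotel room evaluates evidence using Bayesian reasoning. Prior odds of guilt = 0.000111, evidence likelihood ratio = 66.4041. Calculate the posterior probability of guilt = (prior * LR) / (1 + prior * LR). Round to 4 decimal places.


Bayesian evidence evaluation:
Posterior odds = prior_odds * LR = 0.000111 * 66.4041 = 0.007370855
Posterior probability = posterior_odds / (1 + posterior_odds)
= 0.007370855 / (1 + 0.007370855)
= 0.007370855 / 1.007370855
= 0.0073

0.0073


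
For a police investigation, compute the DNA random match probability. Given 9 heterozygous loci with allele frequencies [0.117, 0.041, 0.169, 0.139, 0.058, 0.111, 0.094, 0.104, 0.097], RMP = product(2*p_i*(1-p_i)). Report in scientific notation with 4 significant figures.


Computing RMP for 9 loci:
Locus 1: 2 * 0.117 * 0.883 = 0.206622
Locus 2: 2 * 0.041 * 0.959 = 0.078638
Locus 3: 2 * 0.169 * 0.831 = 0.280878
Locus 4: 2 * 0.139 * 0.861 = 0.239358
Locus 5: 2 * 0.058 * 0.942 = 0.109272
Locus 6: 2 * 0.111 * 0.889 = 0.197358
Locus 7: 2 * 0.094 * 0.906 = 0.170328
Locus 8: 2 * 0.104 * 0.896 = 0.186368
Locus 9: 2 * 0.097 * 0.903 = 0.175182
RMP = 1.310e-07

1.310e-07


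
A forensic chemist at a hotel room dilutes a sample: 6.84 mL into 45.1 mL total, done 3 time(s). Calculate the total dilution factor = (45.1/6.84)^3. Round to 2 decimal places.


Dilution factor calculation:
Single dilution = V_total / V_sample = 45.1 / 6.84 ≈ 6.593567
Number of dilutions = 3
Total DF = (45.1 / 6.84)^3 (full precision, rounded at the end) = 286.66

286.66


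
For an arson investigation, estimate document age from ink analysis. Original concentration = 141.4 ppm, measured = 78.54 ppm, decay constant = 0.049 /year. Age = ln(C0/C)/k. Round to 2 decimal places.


Document age estimation:
C0/C = 141.4 / 78.54 = 1.800357
ln(C0/C) = 0.587985
t = 0.587985 / 0.049 = 12.00 years

12.00


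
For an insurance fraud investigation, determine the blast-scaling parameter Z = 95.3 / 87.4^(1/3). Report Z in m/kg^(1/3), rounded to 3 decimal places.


Scaled distance calculation:
W^(1/3) = 87.4^(1/3) = 4.437828
Z = R / W^(1/3) = 95.3 / 4.437828
Z = 21.474 m/kg^(1/3)

21.474


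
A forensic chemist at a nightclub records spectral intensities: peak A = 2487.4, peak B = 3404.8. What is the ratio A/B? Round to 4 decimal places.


Spectral peak ratio:
Peak A = 2487.4 counts
Peak B = 3404.8 counts
Ratio = 2487.4 / 3404.8 = 0.7306

0.7306


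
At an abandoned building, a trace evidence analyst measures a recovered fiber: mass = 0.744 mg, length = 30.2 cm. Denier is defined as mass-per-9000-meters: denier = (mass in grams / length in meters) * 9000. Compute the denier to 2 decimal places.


Denier calculation:
Mass in grams = 0.744 mg / 1000 = 0.000744 g
Length in meters = 30.2 cm / 100 = 0.302 m
Linear density = mass / length = 0.000744 / 0.302 = 0.00246358 g/m
Denier = (g/m) * 9000 = 0.00246358 * 9000 = 22.17

22.17


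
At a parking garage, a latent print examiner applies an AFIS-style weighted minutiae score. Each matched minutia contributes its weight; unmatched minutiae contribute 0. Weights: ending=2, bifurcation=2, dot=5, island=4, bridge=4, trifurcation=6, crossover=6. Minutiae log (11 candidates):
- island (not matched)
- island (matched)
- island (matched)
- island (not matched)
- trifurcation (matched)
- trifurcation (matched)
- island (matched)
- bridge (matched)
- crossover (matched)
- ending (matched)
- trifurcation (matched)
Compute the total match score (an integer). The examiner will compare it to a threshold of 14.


Weighted minutiae match score:
  island: not matched, +0
  island: matched, +4 (running total 4)
  island: matched, +4 (running total 8)
  island: not matched, +0
  trifurcation: matched, +6 (running total 14)
  trifurcation: matched, +6 (running total 20)
  island: matched, +4 (running total 24)
  bridge: matched, +4 (running total 28)
  crossover: matched, +6 (running total 34)
  ending: matched, +2 (running total 36)
  trifurcation: matched, +6 (running total 42)
Total score = 42
Threshold = 14; verdict = identification

42


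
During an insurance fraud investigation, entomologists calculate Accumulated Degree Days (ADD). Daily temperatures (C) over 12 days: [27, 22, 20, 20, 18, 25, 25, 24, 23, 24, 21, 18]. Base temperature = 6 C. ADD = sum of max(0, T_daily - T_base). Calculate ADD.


Computing ADD day by day:
Day 1: max(0, 27 - 6) = 21
Day 2: max(0, 22 - 6) = 16
Day 3: max(0, 20 - 6) = 14
Day 4: max(0, 20 - 6) = 14
Day 5: max(0, 18 - 6) = 12
Day 6: max(0, 25 - 6) = 19
Day 7: max(0, 25 - 6) = 19
Day 8: max(0, 24 - 6) = 18
Day 9: max(0, 23 - 6) = 17
Day 10: max(0, 24 - 6) = 18
Day 11: max(0, 21 - 6) = 15
Day 12: max(0, 18 - 6) = 12
Total ADD = 195

195


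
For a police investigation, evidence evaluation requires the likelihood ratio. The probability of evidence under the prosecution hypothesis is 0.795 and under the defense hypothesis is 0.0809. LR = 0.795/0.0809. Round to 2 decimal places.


Likelihood ratio calculation:
LR = P(E|Hp) / P(E|Hd)
LR = 0.795 / 0.0809
LR = 9.83

9.83


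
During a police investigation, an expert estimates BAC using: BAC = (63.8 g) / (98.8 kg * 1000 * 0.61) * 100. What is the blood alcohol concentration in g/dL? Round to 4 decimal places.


Applying the Widmark formula:
BAC = (dose_g / (body_wt * 1000 * r)) * 100
Denominator = 98.8 * 1000 * 0.61 = 60268
BAC = (63.8 / 60268) * 100
BAC = 0.1059 g/dL

0.1059


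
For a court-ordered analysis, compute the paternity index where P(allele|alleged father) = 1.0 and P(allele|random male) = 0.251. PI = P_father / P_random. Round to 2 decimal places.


Paternity Index calculation:
PI = P(allele|father) / P(allele|random)
PI = 1.0 / 0.251
PI = 3.98

3.98


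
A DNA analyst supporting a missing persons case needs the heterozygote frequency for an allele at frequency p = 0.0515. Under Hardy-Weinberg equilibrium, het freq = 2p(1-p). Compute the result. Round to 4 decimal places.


Hardy-Weinberg heterozygote frequency:
q = 1 - p = 1 - 0.0515 = 0.9485
2pq = 2 * 0.0515 * 0.9485 = 0.0977

0.0977


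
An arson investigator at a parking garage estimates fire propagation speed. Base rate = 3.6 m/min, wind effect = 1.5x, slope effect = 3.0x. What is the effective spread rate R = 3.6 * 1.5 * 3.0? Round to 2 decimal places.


Fire spread rate calculation:
R = R0 * wind_factor * slope_factor
= 3.6 * 1.5 * 3.0
= 5.4 * 3.0
= 16.20 m/min

16.20


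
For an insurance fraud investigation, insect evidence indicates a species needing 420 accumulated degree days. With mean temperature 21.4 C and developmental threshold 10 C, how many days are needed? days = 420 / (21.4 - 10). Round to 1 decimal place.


Insect development time:
Effective temperature = avg_temp - T_base = 21.4 - 10 = 11.4 C
Days = ADD / effective_temp = 420 / 11.4 = 36.8 days

36.8


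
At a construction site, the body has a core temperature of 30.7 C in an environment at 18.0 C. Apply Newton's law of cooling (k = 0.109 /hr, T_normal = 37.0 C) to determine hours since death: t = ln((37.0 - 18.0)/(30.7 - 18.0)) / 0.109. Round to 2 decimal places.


Using Newton's law of cooling:
t = ln((T_normal - T_ambient) / (T_body - T_ambient)) / k
T_normal - T_ambient = 19.0
T_body - T_ambient = 12.7
Ratio = 1.496063
ln(ratio) = 0.402837
t = 0.402837 / 0.109 = 3.70 hours

3.70


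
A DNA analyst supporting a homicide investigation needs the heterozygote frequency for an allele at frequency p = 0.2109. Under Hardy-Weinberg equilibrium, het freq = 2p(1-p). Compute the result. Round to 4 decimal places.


Hardy-Weinberg heterozygote frequency:
q = 1 - p = 1 - 0.2109 = 0.7891
2pq = 2 * 0.2109 * 0.7891 = 0.3328

0.3328


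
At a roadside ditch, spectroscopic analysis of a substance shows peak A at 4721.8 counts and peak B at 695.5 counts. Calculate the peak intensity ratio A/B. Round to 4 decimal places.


Spectral peak ratio:
Peak A = 4721.8 counts
Peak B = 695.5 counts
Ratio = 4721.8 / 695.5 = 6.7891

6.7891


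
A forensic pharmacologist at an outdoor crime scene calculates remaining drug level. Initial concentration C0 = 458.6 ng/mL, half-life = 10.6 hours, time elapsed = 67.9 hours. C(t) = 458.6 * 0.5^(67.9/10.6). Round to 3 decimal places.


Drug concentration decay:
Number of half-lives = t / t_half = 67.9 / 10.6 = 6.40566
Decay factor = 0.5^6.40566 = 0.01179517
C(t) = 458.6 * 0.01179517 = 5.409 ng/mL

5.409


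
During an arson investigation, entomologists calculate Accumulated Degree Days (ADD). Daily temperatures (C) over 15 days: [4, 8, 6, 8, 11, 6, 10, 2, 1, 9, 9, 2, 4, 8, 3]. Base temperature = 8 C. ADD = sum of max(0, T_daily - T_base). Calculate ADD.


Computing ADD day by day:
Day 1: max(0, 4 - 8) = 0
Day 2: max(0, 8 - 8) = 0
Day 3: max(0, 6 - 8) = 0
Day 4: max(0, 8 - 8) = 0
Day 5: max(0, 11 - 8) = 3
Day 6: max(0, 6 - 8) = 0
Day 7: max(0, 10 - 8) = 2
Day 8: max(0, 2 - 8) = 0
Day 9: max(0, 1 - 8) = 0
Day 10: max(0, 9 - 8) = 1
Day 11: max(0, 9 - 8) = 1
Day 12: max(0, 2 - 8) = 0
Day 13: max(0, 4 - 8) = 0
Day 14: max(0, 8 - 8) = 0
Day 15: max(0, 3 - 8) = 0
Total ADD = 7

7


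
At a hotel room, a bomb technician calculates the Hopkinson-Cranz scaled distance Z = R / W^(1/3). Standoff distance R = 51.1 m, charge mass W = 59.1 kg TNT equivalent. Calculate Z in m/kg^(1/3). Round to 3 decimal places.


Scaled distance calculation:
W^(1/3) = 59.1^(1/3) = 3.895195
Z = R / W^(1/3) = 51.1 / 3.895195
Z = 13.119 m/kg^(1/3)

13.119


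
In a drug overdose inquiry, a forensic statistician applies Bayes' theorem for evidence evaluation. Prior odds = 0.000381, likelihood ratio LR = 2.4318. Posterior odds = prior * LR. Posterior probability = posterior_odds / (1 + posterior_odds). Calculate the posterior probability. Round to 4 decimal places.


Bayesian evidence evaluation:
Posterior odds = prior_odds * LR = 0.000381 * 2.4318 = 0.0009265158
Posterior probability = posterior_odds / (1 + posterior_odds)
= 0.0009265158 / (1 + 0.0009265158)
= 0.0009265158 / 1.0009265158
= 0.0009

0.0009


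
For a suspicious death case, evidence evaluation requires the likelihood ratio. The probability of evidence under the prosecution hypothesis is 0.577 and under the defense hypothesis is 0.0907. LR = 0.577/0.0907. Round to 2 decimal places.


Likelihood ratio calculation:
LR = P(E|Hp) / P(E|Hd)
LR = 0.577 / 0.0907
LR = 6.36

6.36


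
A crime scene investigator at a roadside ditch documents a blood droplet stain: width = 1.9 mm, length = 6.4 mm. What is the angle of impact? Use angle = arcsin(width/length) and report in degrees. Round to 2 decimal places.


Blood spatter impact angle calculation:
width / length = 1.9 / 6.4 = 0.296875
angle = arcsin(0.296875)
angle = 17.27 degrees

17.27


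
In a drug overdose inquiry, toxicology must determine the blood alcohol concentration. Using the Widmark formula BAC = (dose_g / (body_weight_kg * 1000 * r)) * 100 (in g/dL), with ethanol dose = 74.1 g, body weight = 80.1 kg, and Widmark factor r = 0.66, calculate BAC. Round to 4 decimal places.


Applying the Widmark formula:
BAC = (dose_g / (body_wt * 1000 * r)) * 100
Denominator = 80.1 * 1000 * 0.66 = 52866
BAC = (74.1 / 52866) * 100
BAC = 0.1402 g/dL

0.1402


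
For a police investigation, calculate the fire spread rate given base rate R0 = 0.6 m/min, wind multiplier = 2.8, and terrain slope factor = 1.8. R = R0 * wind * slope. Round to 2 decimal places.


Fire spread rate calculation:
R = R0 * wind_factor * slope_factor
= 0.6 * 2.8 * 1.8
= 1.68 * 1.8
= 3.02 m/min

3.02


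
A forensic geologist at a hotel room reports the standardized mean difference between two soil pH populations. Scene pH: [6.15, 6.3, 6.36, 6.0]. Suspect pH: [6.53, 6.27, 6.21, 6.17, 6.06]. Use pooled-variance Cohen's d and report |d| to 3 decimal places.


Pooled-variance Cohen's d for soil pH comparison:
Scene mean = 24.81 / 4 = 6.2025
Suspect mean = 31.24 / 5 = 6.248
Scene sample variance s_s^2 = 0.026025
Suspect sample variance s_c^2 = 0.03072
Pooled variance = ((n_s-1)*s_s^2 + (n_c-1)*s_c^2) / (n_s + n_c - 2) = 0.028708
Pooled SD = sqrt(0.028708) = 0.169434
Mean difference = -0.0455
|d| = |-0.0455| / 0.169434 = 0.269

0.269


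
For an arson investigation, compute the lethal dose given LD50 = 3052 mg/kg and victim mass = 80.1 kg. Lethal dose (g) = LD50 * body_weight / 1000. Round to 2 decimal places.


Lethal dose calculation:
Lethal dose = LD50 * body_weight / 1000
= 3052 * 80.1 / 1000
= 244465.2 / 1000
= 244.47 g

244.47


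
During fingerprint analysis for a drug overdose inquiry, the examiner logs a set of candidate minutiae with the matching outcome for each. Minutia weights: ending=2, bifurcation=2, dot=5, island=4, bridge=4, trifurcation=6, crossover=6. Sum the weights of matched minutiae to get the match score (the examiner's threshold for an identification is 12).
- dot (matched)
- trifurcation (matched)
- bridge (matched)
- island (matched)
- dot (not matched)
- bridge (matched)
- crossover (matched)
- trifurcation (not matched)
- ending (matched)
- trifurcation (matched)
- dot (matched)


Weighted minutiae match score:
  dot: matched, +5 (running total 5)
  trifurcation: matched, +6 (running total 11)
  bridge: matched, +4 (running total 15)
  island: matched, +4 (running total 19)
  dot: not matched, +0
  bridge: matched, +4 (running total 23)
  crossover: matched, +6 (running total 29)
  trifurcation: not matched, +0
  ending: matched, +2 (running total 31)
  trifurcation: matched, +6 (running total 37)
  dot: matched, +5 (running total 42)
Total score = 42
Threshold = 12; verdict = identification

42


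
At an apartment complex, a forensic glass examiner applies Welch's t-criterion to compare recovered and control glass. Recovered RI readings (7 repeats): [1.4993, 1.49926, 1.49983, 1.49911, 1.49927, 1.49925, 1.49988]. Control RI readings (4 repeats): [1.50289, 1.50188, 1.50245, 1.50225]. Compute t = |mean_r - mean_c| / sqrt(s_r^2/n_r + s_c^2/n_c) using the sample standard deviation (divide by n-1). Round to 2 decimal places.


Welch's t-criterion for glass RI comparison:
Recovered mean = sum / n_r = 10.4959 / 7 = 1.4994143
Control mean = sum / n_c = 6.00947 / 4 = 1.5023675
Recovered sample variance s_r^2 = 9.44952e-08
Control sample variance s_c^2 = 1.77092e-07
Welch SE (unpooled) = sqrt(s_r^2/n_r + s_c^2/n_c) = sqrt(1.34993e-08 + 4.42729e-08) = sqrt(5.77722e-08) = 0.000240358
|mean_r - mean_c| = 0.00295321
t = 0.00295321 / 0.000240358 = 12.29

12.29


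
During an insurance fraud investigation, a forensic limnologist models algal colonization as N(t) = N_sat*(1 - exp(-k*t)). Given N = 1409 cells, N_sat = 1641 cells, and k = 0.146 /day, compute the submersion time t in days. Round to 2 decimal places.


PMSI from diatom colonization curve:
N / N_sat = 1409 / 1641 = 0.858623
1 - N/N_sat = 0.141377
ln(1 - N/N_sat) = -1.956325
t = -ln(1 - N/N_sat) / k = -(-1.956325) / 0.146 = 13.40 days

13.40


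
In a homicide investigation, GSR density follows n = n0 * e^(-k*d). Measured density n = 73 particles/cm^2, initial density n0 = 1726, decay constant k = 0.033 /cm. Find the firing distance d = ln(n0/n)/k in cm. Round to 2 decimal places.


GSR distance calculation:
n0/n = 1726 / 73 = 23.643836
ln(n0/n) = 3.163102
d = 3.163102 / 0.033 = 95.85 cm

95.85


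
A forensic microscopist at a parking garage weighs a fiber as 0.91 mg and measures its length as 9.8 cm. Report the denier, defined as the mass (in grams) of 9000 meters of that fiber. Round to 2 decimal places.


Denier calculation:
Mass in grams = 0.91 mg / 1000 = 0.00091 g
Length in meters = 9.8 cm / 100 = 0.098 m
Linear density = mass / length = 0.00091 / 0.098 = 0.00928571 g/m
Denier = (g/m) * 9000 = 0.00928571 * 9000 = 83.57

83.57


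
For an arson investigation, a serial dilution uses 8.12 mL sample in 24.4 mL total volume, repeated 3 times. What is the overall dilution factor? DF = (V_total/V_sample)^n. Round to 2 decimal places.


Dilution factor calculation:
Single dilution = V_total / V_sample = 24.4 / 8.12 ≈ 3.004926
Number of dilutions = 3
Total DF = (24.4 / 8.12)^3 (full precision, rounded at the end) = 27.13

27.13


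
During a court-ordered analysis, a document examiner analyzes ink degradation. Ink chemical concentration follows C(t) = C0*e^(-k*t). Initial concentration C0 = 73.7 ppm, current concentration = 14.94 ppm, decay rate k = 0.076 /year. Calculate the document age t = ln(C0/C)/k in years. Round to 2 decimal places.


Document age estimation:
C0/C = 73.7 / 14.94 = 4.933066
ln(C0/C) = 1.595961
t = 1.595961 / 0.076 = 21.00 years

21.00


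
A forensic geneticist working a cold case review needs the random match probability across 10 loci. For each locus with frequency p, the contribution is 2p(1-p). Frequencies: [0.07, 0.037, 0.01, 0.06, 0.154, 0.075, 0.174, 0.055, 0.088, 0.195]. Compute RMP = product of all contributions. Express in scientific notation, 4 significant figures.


Computing RMP for 10 loci:
Locus 1: 2 * 0.07 * 0.93 = 0.1302
Locus 2: 2 * 0.037 * 0.963 = 0.071262
Locus 3: 2 * 0.01 * 0.99 = 0.0198
Locus 4: 2 * 0.06 * 0.94 = 0.1128
Locus 5: 2 * 0.154 * 0.846 = 0.260568
Locus 6: 2 * 0.075 * 0.925 = 0.13875
Locus 7: 2 * 0.174 * 0.826 = 0.287448
Locus 8: 2 * 0.055 * 0.945 = 0.10395
Locus 9: 2 * 0.088 * 0.912 = 0.160512
Locus 10: 2 * 0.195 * 0.805 = 0.31395
RMP = 1.128e-09

1.128e-09


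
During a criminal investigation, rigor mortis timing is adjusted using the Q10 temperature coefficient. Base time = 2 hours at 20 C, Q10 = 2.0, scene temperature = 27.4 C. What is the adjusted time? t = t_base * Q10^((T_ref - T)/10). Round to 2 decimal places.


Rigor mortis time adjustment:
Exponent = (T_ref - T_actual) / 10 = (20 - 27.4) / 10 = -0.74
Q10 factor = 2.0^-0.74 = 0.59874
t_adjusted = 2 * 0.59874 = 1.20 hours

1.20


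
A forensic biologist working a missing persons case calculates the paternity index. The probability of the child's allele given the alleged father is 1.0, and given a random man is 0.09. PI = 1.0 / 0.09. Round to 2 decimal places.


Paternity Index calculation:
PI = P(allele|father) / P(allele|random)
PI = 1.0 / 0.09
PI = 11.11

11.11


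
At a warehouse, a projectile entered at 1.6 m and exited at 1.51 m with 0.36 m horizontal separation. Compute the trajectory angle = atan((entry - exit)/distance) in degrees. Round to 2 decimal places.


Bullet trajectory angle:
Height difference = 1.6 - 1.51 = 0.09 m
angle = atan(0.09 / 0.36)
angle = atan(0.25)
angle = 14.04 degrees

14.04


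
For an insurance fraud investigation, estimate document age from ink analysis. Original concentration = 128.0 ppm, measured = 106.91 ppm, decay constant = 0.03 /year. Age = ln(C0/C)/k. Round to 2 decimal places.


Document age estimation:
C0/C = 128.0 / 106.91 = 1.197269
ln(C0/C) = 0.180043
t = 0.180043 / 0.03 = 6.00 years

6.00


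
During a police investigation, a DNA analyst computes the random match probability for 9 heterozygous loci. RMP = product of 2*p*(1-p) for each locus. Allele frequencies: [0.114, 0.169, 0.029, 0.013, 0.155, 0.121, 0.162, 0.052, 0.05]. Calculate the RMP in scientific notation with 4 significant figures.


Computing RMP for 9 loci:
Locus 1: 2 * 0.114 * 0.886 = 0.202008
Locus 2: 2 * 0.169 * 0.831 = 0.280878
Locus 3: 2 * 0.029 * 0.971 = 0.056318
Locus 4: 2 * 0.013 * 0.987 = 0.025662
Locus 5: 2 * 0.155 * 0.845 = 0.26195
Locus 6: 2 * 0.121 * 0.879 = 0.212718
Locus 7: 2 * 0.162 * 0.838 = 0.271512
Locus 8: 2 * 0.052 * 0.948 = 0.098592
Locus 9: 2 * 0.05 * 0.95 = 0.095
RMP = 1.162e-08

1.162e-08


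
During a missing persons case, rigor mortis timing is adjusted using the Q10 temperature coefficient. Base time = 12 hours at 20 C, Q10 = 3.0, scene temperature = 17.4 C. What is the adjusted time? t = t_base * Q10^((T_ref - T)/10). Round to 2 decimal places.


Rigor mortis time adjustment:
Exponent = (T_ref - T_actual) / 10 = (20 - 17.4) / 10 = 0.26
Q10 factor = 3.0^0.26 = 1.33061
t_adjusted = 12 * 1.33061 = 15.97 hours

15.97


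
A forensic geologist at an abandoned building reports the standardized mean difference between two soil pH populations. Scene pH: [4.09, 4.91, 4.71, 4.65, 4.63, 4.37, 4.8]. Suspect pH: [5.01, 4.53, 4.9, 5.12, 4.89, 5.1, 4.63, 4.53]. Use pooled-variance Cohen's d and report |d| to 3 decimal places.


Pooled-variance Cohen's d for soil pH comparison:
Scene mean = 32.16 / 7 = 4.594286
Suspect mean = 38.71 / 8 = 4.83875
Scene sample variance s_s^2 = 0.077395
Suspect sample variance s_c^2 = 0.059612
Pooled variance = ((n_s-1)*s_s^2 + (n_c-1)*s_c^2) / (n_s + n_c - 2) = 0.06782
Pooled SD = sqrt(0.06782) = 0.260423
Mean difference = -0.244464
|d| = |-0.244464| / 0.260423 = 0.939

0.939


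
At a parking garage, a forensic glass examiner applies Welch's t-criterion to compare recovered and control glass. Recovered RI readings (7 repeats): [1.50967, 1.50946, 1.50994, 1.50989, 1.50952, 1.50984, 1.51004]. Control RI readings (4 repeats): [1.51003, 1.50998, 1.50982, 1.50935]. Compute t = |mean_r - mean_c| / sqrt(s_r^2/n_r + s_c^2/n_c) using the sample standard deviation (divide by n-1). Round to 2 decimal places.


Welch's t-criterion for glass RI comparison:
Recovered mean = sum / n_r = 10.56836 / 7 = 1.5097657
Control mean = sum / n_c = 6.03918 / 4 = 1.509795
Recovered sample variance s_r^2 = 4.82619e-08
Control sample variance s_c^2 = 9.60333e-08
Welch SE (unpooled) = sqrt(s_r^2/n_r + s_c^2/n_c) = sqrt(6.89456e-09 + 2.40083e-08) = sqrt(3.09029e-08) = 0.000175792
|mean_r - mean_c| = 2.92857e-05
t = 2.92857e-05 / 0.000175792 = 0.17

0.17


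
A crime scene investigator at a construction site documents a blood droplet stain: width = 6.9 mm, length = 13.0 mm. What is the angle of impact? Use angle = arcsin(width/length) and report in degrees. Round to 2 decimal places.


Blood spatter impact angle calculation:
width / length = 6.9 / 13.0 = 0.530769
angle = arcsin(0.530769)
angle = 32.06 degrees

32.06


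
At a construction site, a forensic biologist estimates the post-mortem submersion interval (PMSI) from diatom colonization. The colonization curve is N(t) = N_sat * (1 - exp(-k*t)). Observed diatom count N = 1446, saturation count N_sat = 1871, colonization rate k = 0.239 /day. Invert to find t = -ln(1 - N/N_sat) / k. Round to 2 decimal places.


PMSI from diatom colonization curve:
N / N_sat = 1446 / 1871 = 0.772849
1 - N/N_sat = 0.227151
ln(1 - N/N_sat) = -1.48214
t = -ln(1 - N/N_sat) / k = -(-1.48214) / 0.239 = 6.20 days

6.20


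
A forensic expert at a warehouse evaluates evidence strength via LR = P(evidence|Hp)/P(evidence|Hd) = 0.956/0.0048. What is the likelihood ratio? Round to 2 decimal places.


Likelihood ratio calculation:
LR = P(E|Hp) / P(E|Hd)
LR = 0.956 / 0.0048
LR = 199.17

199.17


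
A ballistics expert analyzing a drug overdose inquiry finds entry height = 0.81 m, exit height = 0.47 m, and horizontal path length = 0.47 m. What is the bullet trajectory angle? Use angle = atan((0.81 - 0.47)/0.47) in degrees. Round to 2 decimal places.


Bullet trajectory angle:
Height difference = 0.81 - 0.47 = 0.34 m
angle = atan(0.34 / 0.47)
angle = atan(0.723404)
angle = 35.88 degrees

35.88


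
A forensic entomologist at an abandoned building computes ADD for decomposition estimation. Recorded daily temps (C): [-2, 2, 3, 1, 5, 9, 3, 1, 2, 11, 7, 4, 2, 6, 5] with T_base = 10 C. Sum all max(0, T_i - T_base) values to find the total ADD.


Computing ADD day by day:
Day 1: max(0, -2 - 10) = 0
Day 2: max(0, 2 - 10) = 0
Day 3: max(0, 3 - 10) = 0
Day 4: max(0, 1 - 10) = 0
Day 5: max(0, 5 - 10) = 0
Day 6: max(0, 9 - 10) = 0
Day 7: max(0, 3 - 10) = 0
Day 8: max(0, 1 - 10) = 0
Day 9: max(0, 2 - 10) = 0
Day 10: max(0, 11 - 10) = 1
Day 11: max(0, 7 - 10) = 0
Day 12: max(0, 4 - 10) = 0
Day 13: max(0, 2 - 10) = 0
Day 14: max(0, 6 - 10) = 0
Day 15: max(0, 5 - 10) = 0
Total ADD = 1

1


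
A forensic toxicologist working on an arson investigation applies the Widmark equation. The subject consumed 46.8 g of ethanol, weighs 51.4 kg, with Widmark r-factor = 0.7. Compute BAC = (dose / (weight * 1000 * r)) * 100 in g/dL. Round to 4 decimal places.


Applying the Widmark formula:
BAC = (dose_g / (body_wt * 1000 * r)) * 100
Denominator = 51.4 * 1000 * 0.7 = 35980
BAC = (46.8 / 35980) * 100
BAC = 0.1301 g/dL

0.1301


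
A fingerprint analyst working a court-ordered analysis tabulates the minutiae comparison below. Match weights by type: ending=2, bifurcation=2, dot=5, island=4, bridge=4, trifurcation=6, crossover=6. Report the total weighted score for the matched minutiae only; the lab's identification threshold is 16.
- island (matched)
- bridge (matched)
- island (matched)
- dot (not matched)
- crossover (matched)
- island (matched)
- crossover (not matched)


Weighted minutiae match score:
  island: matched, +4 (running total 4)
  bridge: matched, +4 (running total 8)
  island: matched, +4 (running total 12)
  dot: not matched, +0
  crossover: matched, +6 (running total 18)
  island: matched, +4 (running total 22)
  crossover: not matched, +0
Total score = 22
Threshold = 16; verdict = identification

22


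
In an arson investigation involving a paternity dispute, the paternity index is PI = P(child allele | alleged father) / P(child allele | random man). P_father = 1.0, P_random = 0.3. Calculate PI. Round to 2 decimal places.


Paternity Index calculation:
PI = P(allele|father) / P(allele|random)
PI = 1.0 / 0.3
PI = 3.33

3.33


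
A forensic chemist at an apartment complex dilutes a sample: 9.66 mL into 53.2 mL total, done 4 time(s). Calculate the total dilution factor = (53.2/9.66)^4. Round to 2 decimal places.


Dilution factor calculation:
Single dilution = V_total / V_sample = 53.2 / 9.66 ≈ 5.507246
Number of dilutions = 4
Total DF = (53.2 / 9.66)^4 (full precision, rounded at the end) = 919.89

919.89


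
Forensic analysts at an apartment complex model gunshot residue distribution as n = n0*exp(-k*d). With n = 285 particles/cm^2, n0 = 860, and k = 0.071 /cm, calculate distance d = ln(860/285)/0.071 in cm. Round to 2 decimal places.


GSR distance calculation:
n0/n = 860 / 285 = 3.017544
ln(n0/n) = 1.104443
d = 1.104443 / 0.071 = 15.56 cm

15.56


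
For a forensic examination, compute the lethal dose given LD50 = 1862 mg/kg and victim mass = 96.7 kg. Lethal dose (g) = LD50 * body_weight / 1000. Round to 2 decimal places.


Lethal dose calculation:
Lethal dose = LD50 * body_weight / 1000
= 1862 * 96.7 / 1000
= 180055.4 / 1000
= 180.06 g

180.06


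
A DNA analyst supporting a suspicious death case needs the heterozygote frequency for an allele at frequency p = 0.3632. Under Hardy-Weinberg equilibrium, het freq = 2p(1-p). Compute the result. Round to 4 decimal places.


Hardy-Weinberg heterozygote frequency:
q = 1 - p = 1 - 0.3632 = 0.6368
2pq = 2 * 0.3632 * 0.6368 = 0.4626

0.4626


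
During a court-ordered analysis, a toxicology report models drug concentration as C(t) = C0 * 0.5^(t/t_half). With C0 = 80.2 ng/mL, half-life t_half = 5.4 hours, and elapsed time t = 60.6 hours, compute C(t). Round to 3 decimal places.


Drug concentration decay:
Number of half-lives = t / t_half = 60.6 / 5.4 = 11.222222
Decay factor = 0.5^11.222222 = 0.00041858
C(t) = 80.2 * 0.00041858 = 0.034 ng/mL

0.034


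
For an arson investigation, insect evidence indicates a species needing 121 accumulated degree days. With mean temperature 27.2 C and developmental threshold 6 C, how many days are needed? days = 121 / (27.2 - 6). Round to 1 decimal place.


Insect development time:
Effective temperature = avg_temp - T_base = 27.2 - 6 = 21.2 C
Days = ADD / effective_temp = 121 / 21.2 = 5.7 days

5.7


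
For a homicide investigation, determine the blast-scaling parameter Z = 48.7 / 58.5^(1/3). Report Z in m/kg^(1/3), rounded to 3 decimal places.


Scaled distance calculation:
W^(1/3) = 58.5^(1/3) = 3.881968
Z = R / W^(1/3) = 48.7 / 3.881968
Z = 12.545 m/kg^(1/3)

12.545


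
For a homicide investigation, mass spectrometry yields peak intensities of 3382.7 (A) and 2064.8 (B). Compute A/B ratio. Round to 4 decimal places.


Spectral peak ratio:
Peak A = 3382.7 counts
Peak B = 2064.8 counts
Ratio = 3382.7 / 2064.8 = 1.6383

1.6383


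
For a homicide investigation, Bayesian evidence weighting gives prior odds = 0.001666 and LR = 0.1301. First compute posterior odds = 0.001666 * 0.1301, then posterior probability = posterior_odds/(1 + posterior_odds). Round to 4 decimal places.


Bayesian evidence evaluation:
Posterior odds = prior_odds * LR = 0.001666 * 0.1301 = 0.0002167466
Posterior probability = posterior_odds / (1 + posterior_odds)
= 0.0002167466 / (1 + 0.0002167466)
= 0.0002167466 / 1.0002167466
= 0.0002

0.0002


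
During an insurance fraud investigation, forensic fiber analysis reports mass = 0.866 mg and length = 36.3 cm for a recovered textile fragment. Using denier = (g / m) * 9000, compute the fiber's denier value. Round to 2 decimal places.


Denier calculation:
Mass in grams = 0.866 mg / 1000 = 0.000866 g
Length in meters = 36.3 cm / 100 = 0.363 m
Linear density = mass / length = 0.000866 / 0.363 = 0.00238567 g/m
Denier = (g/m) * 9000 = 0.00238567 * 9000 = 21.47

21.47


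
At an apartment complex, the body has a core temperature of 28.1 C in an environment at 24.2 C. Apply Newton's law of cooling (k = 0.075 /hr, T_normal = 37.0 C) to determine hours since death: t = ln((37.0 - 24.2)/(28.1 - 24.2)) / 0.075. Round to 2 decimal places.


Using Newton's law of cooling:
t = ln((T_normal - T_ambient) / (T_body - T_ambient)) / k
T_normal - T_ambient = 12.8
T_body - T_ambient = 3.9
Ratio = 3.282051
ln(ratio) = 1.188469
t = 1.188469 / 0.075 = 15.85 hours

15.85


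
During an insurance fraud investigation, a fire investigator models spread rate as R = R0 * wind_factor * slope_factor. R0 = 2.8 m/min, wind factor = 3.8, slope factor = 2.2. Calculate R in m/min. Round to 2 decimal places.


Fire spread rate calculation:
R = R0 * wind_factor * slope_factor
= 2.8 * 3.8 * 2.2
= 10.64 * 2.2
= 23.41 m/min

23.41


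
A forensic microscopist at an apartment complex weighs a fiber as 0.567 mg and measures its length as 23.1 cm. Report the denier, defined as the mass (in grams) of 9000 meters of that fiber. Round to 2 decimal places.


Denier calculation:
Mass in grams = 0.567 mg / 1000 = 0.000567 g
Length in meters = 23.1 cm / 100 = 0.231 m
Linear density = mass / length = 0.000567 / 0.231 = 0.00245455 g/m
Denier = (g/m) * 9000 = 0.00245455 * 9000 = 22.09

22.09


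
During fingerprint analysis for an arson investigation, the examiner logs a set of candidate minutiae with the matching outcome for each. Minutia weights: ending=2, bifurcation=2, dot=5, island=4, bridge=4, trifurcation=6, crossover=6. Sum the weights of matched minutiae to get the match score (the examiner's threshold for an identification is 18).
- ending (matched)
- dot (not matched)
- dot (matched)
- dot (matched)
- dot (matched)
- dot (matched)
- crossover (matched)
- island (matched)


Weighted minutiae match score:
  ending: matched, +2 (running total 2)
  dot: not matched, +0
  dot: matched, +5 (running total 7)
  dot: matched, +5 (running total 12)
  dot: matched, +5 (running total 17)
  dot: matched, +5 (running total 22)
  crossover: matched, +6 (running total 28)
  island: matched, +4 (running total 32)
Total score = 32
Threshold = 18; verdict = identification

32


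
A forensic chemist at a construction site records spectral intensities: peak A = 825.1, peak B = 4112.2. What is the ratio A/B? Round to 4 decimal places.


Spectral peak ratio:
Peak A = 825.1 counts
Peak B = 4112.2 counts
Ratio = 825.1 / 4112.2 = 0.2006

0.2006


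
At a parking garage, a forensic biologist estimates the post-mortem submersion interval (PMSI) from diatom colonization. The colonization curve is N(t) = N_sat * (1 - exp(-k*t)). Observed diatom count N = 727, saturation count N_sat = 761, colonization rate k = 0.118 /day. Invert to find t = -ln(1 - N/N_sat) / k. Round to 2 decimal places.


PMSI from diatom colonization curve:
N / N_sat = 727 / 761 = 0.955322
1 - N/N_sat = 0.044678
ln(1 - N/N_sat) = -3.108274
t = -ln(1 - N/N_sat) / k = -(-3.108274) / 0.118 = 26.34 days

26.34


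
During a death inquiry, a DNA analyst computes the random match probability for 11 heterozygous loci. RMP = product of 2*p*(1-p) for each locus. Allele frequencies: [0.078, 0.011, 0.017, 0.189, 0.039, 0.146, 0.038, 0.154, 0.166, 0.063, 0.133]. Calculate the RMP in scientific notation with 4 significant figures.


Computing RMP for 11 loci:
Locus 1: 2 * 0.078 * 0.922 = 0.143832
Locus 2: 2 * 0.011 * 0.989 = 0.021758
Locus 3: 2 * 0.017 * 0.983 = 0.033422
Locus 4: 2 * 0.189 * 0.811 = 0.306558
Locus 5: 2 * 0.039 * 0.961 = 0.074958
Locus 6: 2 * 0.146 * 0.854 = 0.249368
Locus 7: 2 * 0.038 * 0.962 = 0.073112
Locus 8: 2 * 0.154 * 0.846 = 0.260568
Locus 9: 2 * 0.166 * 0.834 = 0.276888
Locus 10: 2 * 0.063 * 0.937 = 0.118062
Locus 11: 2 * 0.133 * 0.867 = 0.230622
RMP = 8.608e-11

8.608e-11


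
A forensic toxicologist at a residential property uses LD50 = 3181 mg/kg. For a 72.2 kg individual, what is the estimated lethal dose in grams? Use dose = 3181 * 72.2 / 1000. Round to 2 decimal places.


Lethal dose calculation:
Lethal dose = LD50 * body_weight / 1000
= 3181 * 72.2 / 1000
= 229668.2 / 1000
= 229.67 g

229.67


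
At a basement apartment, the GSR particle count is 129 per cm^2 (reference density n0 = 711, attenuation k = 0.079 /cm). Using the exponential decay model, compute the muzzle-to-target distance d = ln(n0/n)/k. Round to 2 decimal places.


GSR distance calculation:
n0/n = 711 / 129 = 5.511628
ln(n0/n) = 1.70686
d = 1.70686 / 0.079 = 21.61 cm

21.61


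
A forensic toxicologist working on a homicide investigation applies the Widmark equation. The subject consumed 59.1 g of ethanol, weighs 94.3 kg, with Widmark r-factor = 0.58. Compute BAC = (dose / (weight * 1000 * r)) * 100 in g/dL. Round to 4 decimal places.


Applying the Widmark formula:
BAC = (dose_g / (body_wt * 1000 * r)) * 100
Denominator = 94.3 * 1000 * 0.58 = 54694
BAC = (59.1 / 54694) * 100
BAC = 0.1081 g/dL

0.1081
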